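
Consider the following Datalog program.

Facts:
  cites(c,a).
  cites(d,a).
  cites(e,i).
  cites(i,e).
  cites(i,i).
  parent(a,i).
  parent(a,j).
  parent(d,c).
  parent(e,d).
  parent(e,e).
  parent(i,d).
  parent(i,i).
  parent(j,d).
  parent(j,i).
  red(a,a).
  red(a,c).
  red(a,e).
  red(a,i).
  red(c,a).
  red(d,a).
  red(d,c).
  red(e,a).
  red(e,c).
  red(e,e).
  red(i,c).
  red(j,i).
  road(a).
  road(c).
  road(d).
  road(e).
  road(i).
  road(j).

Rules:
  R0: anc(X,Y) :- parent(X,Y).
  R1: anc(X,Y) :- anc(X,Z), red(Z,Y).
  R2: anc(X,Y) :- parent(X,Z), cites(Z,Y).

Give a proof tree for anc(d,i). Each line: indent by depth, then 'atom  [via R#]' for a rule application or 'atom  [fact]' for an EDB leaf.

anc(d,i)  [via R1]
  anc(d,a)  [via R2]
    parent(d,c)  [fact]
    cites(c,a)  [fact]
  red(a,i)  [fact]

round 1: derive anc(a,i) via R0 from parent(a,i)
round 1: derive anc(a,j) via R0 from parent(a,j)
round 1: derive anc(d,c) via R0 from parent(d,c)
round 1: derive anc(e,d) via R0 from parent(e,d)
round 1: derive anc(e,e) via R0 from parent(e,e)
round 1: derive anc(i,d) via R0 from parent(i,d)
round 1: derive anc(i,i) via R0 from parent(i,i)
round 1: derive anc(j,d) via R0 from parent(j,d)
round 1: derive anc(j,i) via R0 from parent(j,i)
round 1: derive anc(a,e) via R2 from parent(a,i), cites(i,e)
round 1: derive anc(d,a) via R2 from parent(d,c), cites(c,a)
round 1: derive anc(e,a) via R2 from parent(e,d), cites(d,a)
round 1: derive anc(e,i) via R2 from parent(e,e), cites(e,i)
round 1: derive anc(i,a) via R2 from parent(i,d), cites(d,a)
round 1: derive anc(i,e) via R2 from parent(i,i), cites(i,e)
round 1: derive anc(j,a) via R2 from parent(j,d), cites(d,a)
round 1: derive anc(j,e) via R2 from parent(j,i), cites(i,e)
round 2: derive anc(a,a) via R1 from anc(a,e), red(e,a)
round 2: derive anc(a,c) via R1 from anc(a,e), red(e,c)
round 2: derive anc(d,e) via R1 from anc(d,a), red(a,e)
round 2: derive anc(d,i) via R1 from anc(d,a), red(a,i)
round 2: derive anc(e,c) via R1 from anc(e,a), red(a,c)
round 2: derive anc(i,c) via R1 from anc(i,a), red(a,c)
round 2: derive anc(j,c) via R1 from anc(j,a), red(a,c)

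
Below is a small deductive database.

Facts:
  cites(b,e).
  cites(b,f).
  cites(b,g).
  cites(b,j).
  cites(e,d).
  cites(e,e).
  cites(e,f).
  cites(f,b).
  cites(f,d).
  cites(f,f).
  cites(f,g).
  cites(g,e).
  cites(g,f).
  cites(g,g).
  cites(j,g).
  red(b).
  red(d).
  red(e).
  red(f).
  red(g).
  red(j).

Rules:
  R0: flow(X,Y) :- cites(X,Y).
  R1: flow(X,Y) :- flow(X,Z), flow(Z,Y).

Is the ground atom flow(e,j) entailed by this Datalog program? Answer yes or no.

yes

round 1: derive flow(b,e) via R0 from cites(b,e)
round 1: derive flow(b,f) via R0 from cites(b,f)
round 1: derive flow(b,g) via R0 from cites(b,g)
round 1: derive flow(b,j) via R0 from cites(b,j)
round 1: derive flow(e,d) via R0 from cites(e,d)
round 1: derive flow(e,e) via R0 from cites(e,e)
round 1: derive flow(e,f) via R0 from cites(e,f)
round 1: derive flow(f,b) via R0 from cites(f,b)
round 1: derive flow(f,d) via R0 from cites(f,d)
round 1: derive flow(f,f) via R0 from cites(f,f)
round 1: derive flow(f,g) via R0 from cites(f,g)
round 1: derive flow(g,e) via R0 from cites(g,e)
round 1: derive flow(g,f) via R0 from cites(g,f)
round 1: derive flow(g,g) via R0 from cites(g,g)
round 1: derive flow(j,g) via R0 from cites(j,g)
round 2: derive flow(b,b) via R1 from flow(b,f), flow(f,b)
round 2: derive flow(b,d) via R1 from flow(b,e), flow(e,d)
round 2: derive flow(e,b) via R1 from flow(e,f), flow(f,b)
round 2: derive flow(e,g) via R1 from flow(e,f), flow(f,g)
round 2: derive flow(f,e) via R1 from flow(f,b), flow(b,e)
round 2: derive flow(f,j) via R1 from flow(f,b), flow(b,j)
round 2: derive flow(g,b) via R1 from flow(g,f), flow(f,b)
round 2: derive flow(g,d) via R1 from flow(g,e), flow(e,d)
round 2: derive flow(j,e) via R1 from flow(j,g), flow(g,e)
round 2: derive flow(j,f) via R1 from flow(j,g), flow(g,f)
round 3: derive flow(e,j) via R1 from flow(e,b), flow(b,j)
round 3: derive flow(g,j) via R1 from flow(g,b), flow(b,j)
round 3: derive flow(j,b) via R1 from flow(j,e), flow(e,b)
round 3: derive flow(j,d) via R1 from flow(j,e), flow(e,d)
round 3: derive flow(j,j) via R1 from flow(j,f), flow(f,j)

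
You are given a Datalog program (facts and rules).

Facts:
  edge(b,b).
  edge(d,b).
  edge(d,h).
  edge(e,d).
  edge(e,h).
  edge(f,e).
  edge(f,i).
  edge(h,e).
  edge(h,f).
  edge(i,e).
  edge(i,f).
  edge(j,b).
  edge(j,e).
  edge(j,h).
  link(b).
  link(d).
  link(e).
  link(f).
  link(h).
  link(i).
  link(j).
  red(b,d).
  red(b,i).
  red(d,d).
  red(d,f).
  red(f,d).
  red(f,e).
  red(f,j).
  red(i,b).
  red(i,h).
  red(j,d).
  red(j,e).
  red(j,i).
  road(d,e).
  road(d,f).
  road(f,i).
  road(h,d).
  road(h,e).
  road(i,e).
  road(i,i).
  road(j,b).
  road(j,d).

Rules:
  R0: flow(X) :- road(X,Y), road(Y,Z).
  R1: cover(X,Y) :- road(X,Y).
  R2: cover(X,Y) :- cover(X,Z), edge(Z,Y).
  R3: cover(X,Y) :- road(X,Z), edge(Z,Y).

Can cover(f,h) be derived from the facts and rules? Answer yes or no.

yes

round 1: derive cover(d,e) via R1 from road(d,e)
round 1: derive cover(d,f) via R1 from road(d,f)
round 1: derive cover(f,i) via R1 from road(f,i)
round 1: derive cover(h,d) via R1 from road(h,d)
round 1: derive cover(h,e) via R1 from road(h,e)
round 1: derive cover(i,e) via R1 from road(i,e)
round 1: derive cover(i,i) via R1 from road(i,i)
round 1: derive cover(j,b) via R1 from road(j,b)
round 1: derive cover(j,d) via R1 from road(j,d)
round 1: derive cover(d,d) via R3 from road(d,e), edge(e,d)
round 1: derive cover(d,h) via R3 from road(d,e), edge(e,h)
round 1: derive cover(d,i) via R3 from road(d,f), edge(f,i)
round 1: derive cover(f,e) via R3 from road(f,i), edge(i,e)
round 1: derive cover(f,f) via R3 from road(f,i), edge(i,f)
round 1: derive cover(h,b) via R3 from road(h,d), edge(d,b)
round 1: derive cover(h,h) via R3 from road(h,d), edge(d,h)
round 1: derive cover(i,d) via R3 from road(i,e), edge(e,d)
round 1: derive cover(i,f) via R3 from road(i,i), edge(i,f)
round 1: derive cover(i,h) via R3 from road(i,e), edge(e,h)
round 1: derive cover(j,h) via R3 from road(j,d), edge(d,h)
round 2: derive cover(d,b) via R2 from cover(d,d), edge(d,b)
round 2: derive cover(f,d) via R2 from cover(f,e), edge(e,d)
round 2: derive cover(f,h) via R2 from cover(f,e), edge(e,h)
round 2: derive cover(h,f) via R2 from cover(h,h), edge(h,f)
round 2: derive cover(i,b) via R2 from cover(i,d), edge(d,b)
round 2: derive cover(j,e) via R2 from cover(j,h), edge(h,e)
round 2: derive cover(j,f) via R2 from cover(j,h), edge(h,f)
round 3: derive cover(f,b) via R2 from cover(f,d), edge(d,b)
round 3: derive cover(h,i) via R2 from cover(h,f), edge(f,i)
round 3: derive cover(j,i) via R2 from cover(j,f), edge(f,i)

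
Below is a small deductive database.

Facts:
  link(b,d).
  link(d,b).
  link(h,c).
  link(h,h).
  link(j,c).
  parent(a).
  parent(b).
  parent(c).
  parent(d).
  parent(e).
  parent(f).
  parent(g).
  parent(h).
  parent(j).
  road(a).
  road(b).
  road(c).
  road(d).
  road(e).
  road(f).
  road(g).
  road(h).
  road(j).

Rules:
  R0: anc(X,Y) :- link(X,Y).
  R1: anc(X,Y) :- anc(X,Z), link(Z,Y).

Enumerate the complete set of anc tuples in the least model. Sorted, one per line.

round 1: derive anc(b,d) via R0 from link(b,d)
round 1: derive anc(d,b) via R0 from link(d,b)
round 1: derive anc(h,c) via R0 from link(h,c)
round 1: derive anc(h,h) via R0 from link(h,h)
round 1: derive anc(j,c) via R0 from link(j,c)
round 2: derive anc(b,b) via R1 from anc(b,d), link(d,b)
round 2: derive anc(d,d) via R1 from anc(d,b), link(b,d)

anc(b,b)
anc(b,d)
anc(d,b)
anc(d,d)
anc(h,c)
anc(h,h)
anc(j,c)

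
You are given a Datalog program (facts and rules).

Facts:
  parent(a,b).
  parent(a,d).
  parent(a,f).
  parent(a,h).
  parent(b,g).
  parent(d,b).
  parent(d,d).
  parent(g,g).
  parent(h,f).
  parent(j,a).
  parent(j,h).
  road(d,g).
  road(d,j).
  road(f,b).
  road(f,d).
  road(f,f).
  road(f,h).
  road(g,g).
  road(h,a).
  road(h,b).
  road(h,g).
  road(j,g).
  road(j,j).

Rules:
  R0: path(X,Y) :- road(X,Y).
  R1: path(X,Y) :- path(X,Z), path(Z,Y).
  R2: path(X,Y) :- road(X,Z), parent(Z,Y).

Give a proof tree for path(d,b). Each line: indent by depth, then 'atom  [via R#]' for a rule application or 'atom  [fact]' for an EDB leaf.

round 1: derive path(d,g) via R0 from road(d,g)
round 1: derive path(d,j) via R0 from road(d,j)
round 1: derive path(f,b) via R0 from road(f,b)
round 1: derive path(f,d) via R0 from road(f,d)
round 1: derive path(f,f) via R0 from road(f,f)
round 1: derive path(f,h) via R0 from road(f,h)
round 1: derive path(g,g) via R0 from road(g,g)
round 1: derive path(h,a) via R0 from road(h,a)
round 1: derive path(h,b) via R0 from road(h,b)
round 1: derive path(h,g) via R0 from road(h,g)
round 1: derive path(j,g) via R0 from road(j,g)
round 1: derive path(j,j) via R0 from road(j,j)
round 1: derive path(d,a) via R2 from road(d,j), parent(j,a)
round 1: derive path(d,h) via R2 from road(d,j), parent(j,h)
round 1: derive path(f,g) via R2 from road(f,b), parent(b,g)
round 1: derive path(h,d) via R2 from road(h,a), parent(a,d)
round 1: derive path(h,f) via R2 from road(h,a), parent(a,f)
round 1: derive path(h,h) via R2 from road(h,a), parent(a,h)
round 1: derive path(j,a) via R2 from road(j,j), parent(j,a)
round 1: derive path(j,h) via R2 from road(j,j), parent(j,h)
round 2: derive path(d,b) via R1 from path(d,h), path(h,b)
round 2: derive path(d,d) via R1 from path(d,h), path(h,d)
round 2: derive path(d,f) via R1 from path(d,h), path(h,f)
round 2: derive path(f,a) via R1 from path(f,d), path(d,a)
round 2: derive path(f,j) via R1 from path(f,d), path(d,j)
round 2: derive path(h,j) via R1 from path(h,d), path(d,j)
round 2: derive path(j,b) via R1 from path(j,h), path(h,b)
round 2: derive path(j,d) via R1 from path(j,h), path(h,d)
round 2: derive path(j,f) via R1 from path(j,h), path(h,f)

path(d,b)  [via R1]
  path(d,h)  [via R2]
    road(d,j)  [fact]
    parent(j,h)  [fact]
  path(h,b)  [via R0]
    road(h,b)  [fact]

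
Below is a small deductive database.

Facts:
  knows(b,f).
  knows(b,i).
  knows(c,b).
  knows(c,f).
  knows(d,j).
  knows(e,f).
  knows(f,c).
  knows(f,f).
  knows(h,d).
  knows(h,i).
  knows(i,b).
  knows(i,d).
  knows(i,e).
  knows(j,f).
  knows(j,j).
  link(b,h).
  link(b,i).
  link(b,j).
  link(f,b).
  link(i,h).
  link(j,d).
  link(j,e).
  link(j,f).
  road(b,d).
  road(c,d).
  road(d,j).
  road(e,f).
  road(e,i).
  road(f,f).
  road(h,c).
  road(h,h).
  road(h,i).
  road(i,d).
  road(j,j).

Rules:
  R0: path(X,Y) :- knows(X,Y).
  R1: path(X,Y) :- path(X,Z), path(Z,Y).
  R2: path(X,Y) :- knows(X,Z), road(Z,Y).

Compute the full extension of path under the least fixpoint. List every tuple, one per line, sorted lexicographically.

round 1: derive path(b,f) via R0 from knows(b,f)
round 1: derive path(b,i) via R0 from knows(b,i)
round 1: derive path(c,b) via R0 from knows(c,b)
round 1: derive path(c,f) via R0 from knows(c,f)
round 1: derive path(d,j) via R0 from knows(d,j)
round 1: derive path(e,f) via R0 from knows(e,f)
round 1: derive path(f,c) via R0 from knows(f,c)
round 1: derive path(f,f) via R0 from knows(f,f)
round 1: derive path(h,d) via R0 from knows(h,d)
round 1: derive path(h,i) via R0 from knows(h,i)
round 1: derive path(i,b) via R0 from knows(i,b)
round 1: derive path(i,d) via R0 from knows(i,d)
round 1: derive path(i,e) via R0 from knows(i,e)
round 1: derive path(j,f) via R0 from knows(j,f)
round 1: derive path(j,j) via R0 from knows(j,j)
round 1: derive path(b,d) via R2 from knows(b,i), road(i,d)
round 1: derive path(c,d) via R2 from knows(c,b), road(b,d)
round 1: derive path(f,d) via R2 from knows(f,c), road(c,d)
round 1: derive path(h,j) via R2 from knows(h,d), road(d,j)
round 1: derive path(i,f) via R2 from knows(i,e), road(e,f)
round 1: derive path(i,i) via R2 from knows(i,e), road(e,i)
round 1: derive path(i,j) via R2 from knows(i,d), road(d,j)
round 2: derive path(b,b) via R1 from path(b,i), path(i,b)
round 2: derive path(b,c) via R1 from path(b,f), path(f,c)
round 2: derive path(b,e) via R1 from path(b,i), path(i,e)
round 2: derive path(b,j) via R1 from path(b,d), path(d,j)
round 2: derive path(c,c) via R1 from path(c,f), path(f,c)
round 2: derive path(c,i) via R1 from path(c,b), path(b,i)
round 2: derive path(c,j) via R1 from path(c,d), path(d,j)
round 2: derive path(d,f) via R1 from path(d,j), path(j,f)
round 2: derive path(e,c) via R1 from path(e,f), path(f,c)
round 2: derive path(e,d) via R1 from path(e,f), path(f,d)
round 2: derive path(f,b) via R1 from path(f,c), path(c,b)
round 2: derive path(f,j) via R1 from path(f,d), path(d,j)
round 2: derive path(h,b) via R1 from path(h,i), path(i,b)
round 2: derive path(h,e) via R1 from path(h,i), path(i,e)
round 2: derive path(h,f) via R1 from path(h,i), path(i,f)
round 2: derive path(i,c) via R1 from path(i,f), path(f,c)
round 2: derive path(j,c) via R1 from path(j,f), path(f,c)
round 2: derive path(j,d) via R1 from path(j,f), path(f,d)
round 3: derive path(c,e) via R1 from path(c,b), path(b,e)
round 3: derive path(d,b) via R1 from path(d,f), path(f,b)
round 3: derive path(d,c) via R1 from path(d,f), path(f,c)
round 3: derive path(d,d) via R1 from path(d,f), path(f,d)
round 3: derive path(e,b) via R1 from path(e,c), path(c,b)
round 3: derive path(e,i) via R1 from path(e,c), path(c,i)
round 3: derive path(e,j) via R1 from path(e,c), path(c,j)
round 3: derive path(f,e) via R1 from path(f,b), path(b,e)
round 3: derive path(f,i) via R1 from path(f,b), path(b,i)
round 3: derive path(h,c) via R1 from path(h,b), path(b,c)
round 3: derive path(j,b) via R1 from path(j,c), path(c,b)
round 3: derive path(j,i) via R1 from path(j,c), path(c,i)
round 4: derive path(d,e) via R1 from path(d,b), path(b,e)
round 4: derive path(d,i) via R1 from path(d,b), path(b,i)
round 4: derive path(e,e) via R1 from path(e,b), path(b,e)
round 4: derive path(j,e) via R1 from path(j,b), path(b,e)

path(b,b)
path(b,c)
path(b,d)
path(b,e)
path(b,f)
path(b,i)
path(b,j)
path(c,b)
path(c,c)
path(c,d)
path(c,e)
path(c,f)
path(c,i)
path(c,j)
path(d,b)
path(d,c)
path(d,d)
path(d,e)
path(d,f)
path(d,i)
path(d,j)
path(e,b)
path(e,c)
path(e,d)
path(e,e)
path(e,f)
path(e,i)
path(e,j)
path(f,b)
path(f,c)
path(f,d)
path(f,e)
path(f,f)
path(f,i)
path(f,j)
path(h,b)
path(h,c)
path(h,d)
path(h,e)
path(h,f)
path(h,i)
path(h,j)
path(i,b)
path(i,c)
path(i,d)
path(i,e)
path(i,f)
path(i,i)
path(i,j)
path(j,b)
path(j,c)
path(j,d)
path(j,e)
path(j,f)
path(j,i)
path(j,j)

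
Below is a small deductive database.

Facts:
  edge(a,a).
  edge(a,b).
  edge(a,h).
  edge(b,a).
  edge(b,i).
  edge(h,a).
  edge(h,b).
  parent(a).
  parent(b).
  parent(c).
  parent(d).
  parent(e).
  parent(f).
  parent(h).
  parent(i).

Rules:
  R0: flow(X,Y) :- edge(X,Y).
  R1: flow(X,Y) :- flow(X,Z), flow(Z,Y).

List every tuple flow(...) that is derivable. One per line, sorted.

flow(a,a)
flow(a,b)
flow(a,h)
flow(a,i)
flow(b,a)
flow(b,b)
flow(b,h)
flow(b,i)
flow(h,a)
flow(h,b)
flow(h,h)
flow(h,i)

round 1: derive flow(a,a) via R0 from edge(a,a)
round 1: derive flow(a,b) via R0 from edge(a,b)
round 1: derive flow(a,h) via R0 from edge(a,h)
round 1: derive flow(b,a) via R0 from edge(b,a)
round 1: derive flow(b,i) via R0 from edge(b,i)
round 1: derive flow(h,a) via R0 from edge(h,a)
round 1: derive flow(h,b) via R0 from edge(h,b)
round 2: derive flow(a,i) via R1 from flow(a,b), flow(b,i)
round 2: derive flow(b,b) via R1 from flow(b,a), flow(a,b)
round 2: derive flow(b,h) via R1 from flow(b,a), flow(a,h)
round 2: derive flow(h,h) via R1 from flow(h,a), flow(a,h)
round 2: derive flow(h,i) via R1 from flow(h,b), flow(b,i)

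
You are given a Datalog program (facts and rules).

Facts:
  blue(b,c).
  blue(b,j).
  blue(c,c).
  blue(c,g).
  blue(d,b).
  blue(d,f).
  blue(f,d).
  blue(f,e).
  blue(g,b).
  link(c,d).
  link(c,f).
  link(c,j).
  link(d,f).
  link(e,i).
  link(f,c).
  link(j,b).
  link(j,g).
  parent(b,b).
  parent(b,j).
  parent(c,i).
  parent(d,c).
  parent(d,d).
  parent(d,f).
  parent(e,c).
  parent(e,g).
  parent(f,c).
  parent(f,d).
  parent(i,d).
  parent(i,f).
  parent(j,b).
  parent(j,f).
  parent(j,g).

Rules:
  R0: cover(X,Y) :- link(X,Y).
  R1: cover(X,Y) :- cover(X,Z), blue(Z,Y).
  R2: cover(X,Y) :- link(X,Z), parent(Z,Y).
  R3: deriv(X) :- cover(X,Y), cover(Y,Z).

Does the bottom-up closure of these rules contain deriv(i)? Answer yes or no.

no

round 1: derive cover(c,d) via R0 from link(c,d)
round 1: derive cover(c,f) via R0 from link(c,f)
round 1: derive cover(c,j) via R0 from link(c,j)
round 1: derive cover(d,f) via R0 from link(d,f)
round 1: derive cover(e,i) via R0 from link(e,i)
round 1: derive cover(f,c) via R0 from link(f,c)
round 1: derive cover(j,b) via R0 from link(j,b)
round 1: derive cover(j,g) via R0 from link(j,g)
round 1: derive cover(c,b) via R2 from link(c,j), parent(j,b)
round 1: derive cover(c,c) via R2 from link(c,d), parent(d,c)
round 1: derive cover(c,g) via R2 from link(c,j), parent(j,g)
round 1: derive cover(d,c) via R2 from link(d,f), parent(f,c)
round 1: derive cover(d,d) via R2 from link(d,f), parent(f,d)
round 1: derive cover(e,d) via R2 from link(e,i), parent(i,d)
round 1: derive cover(e,f) via R2 from link(e,i), parent(i,f)
round 1: derive cover(f,i) via R2 from link(f,c), parent(c,i)
round 1: derive cover(j,j) via R2 from link(j,b), parent(b,j)
round 2: derive cover(c,e) via R1 from cover(c,f), blue(f,e)
round 2: derive cover(d,b) via R1 from cover(d,d), blue(d,b)
round 2: derive cover(d,e) via R1 from cover(d,f), blue(f,e)
round 2: derive cover(d,g) via R1 from cover(d,c), blue(c,g)
round 2: derive cover(e,b) via R1 from cover(e,d), blue(d,b)
round 2: derive cover(e,e) via R1 from cover(e,f), blue(f,e)
round 2: derive cover(f,g) via R1 from cover(f,c), blue(c,g)
round 2: derive cover(j,c) via R1 from cover(j,b), blue(b,c)
round 2: derive deriv(c) via R3 from cover(c,c), cover(c,b)
round 2: derive deriv(d) via R3 from cover(d,c), cover(c,b)
round 2: derive deriv(e) via R3 from cover(e,d), cover(d,c)
round 2: derive deriv(f) via R3 from cover(f,c), cover(c,b)
round 2: derive deriv(j) via R3 from cover(j,j), cover(j,b)
round 3: derive cover(d,j) via R1 from cover(d,b), blue(b,j)
round 3: derive cover(e,c) via R1 from cover(e,b), blue(b,c)
round 3: derive cover(e,j) via R1 from cover(e,b), blue(b,j)
round 3: derive cover(f,b) via R1 from cover(f,g), blue(g,b)
round 4: derive cover(e,g) via R1 from cover(e,c), blue(c,g)
round 4: derive cover(f,j) via R1 from cover(f,b), blue(b,j)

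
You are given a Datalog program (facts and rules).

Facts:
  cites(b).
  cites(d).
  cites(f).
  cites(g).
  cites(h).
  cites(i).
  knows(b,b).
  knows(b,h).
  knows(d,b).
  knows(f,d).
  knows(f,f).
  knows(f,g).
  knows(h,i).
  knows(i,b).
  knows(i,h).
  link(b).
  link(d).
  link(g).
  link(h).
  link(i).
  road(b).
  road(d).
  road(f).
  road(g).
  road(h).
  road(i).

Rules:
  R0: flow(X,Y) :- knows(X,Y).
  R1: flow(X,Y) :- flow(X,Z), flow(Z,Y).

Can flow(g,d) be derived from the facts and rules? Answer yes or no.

round 1: derive flow(b,b) via R0 from knows(b,b)
round 1: derive flow(b,h) via R0 from knows(b,h)
round 1: derive flow(d,b) via R0 from knows(d,b)
round 1: derive flow(f,d) via R0 from knows(f,d)
round 1: derive flow(f,f) via R0 from knows(f,f)
round 1: derive flow(f,g) via R0 from knows(f,g)
round 1: derive flow(h,i) via R0 from knows(h,i)
round 1: derive flow(i,b) via R0 from knows(i,b)
round 1: derive flow(i,h) via R0 from knows(i,h)
round 2: derive flow(b,i) via R1 from flow(b,h), flow(h,i)
round 2: derive flow(d,h) via R1 from flow(d,b), flow(b,h)
round 2: derive flow(f,b) via R1 from flow(f,d), flow(d,b)
round 2: derive flow(h,b) via R1 from flow(h,i), flow(i,b)
round 2: derive flow(h,h) via R1 from flow(h,i), flow(i,h)
round 2: derive flow(i,i) via R1 from flow(i,h), flow(h,i)
round 3: derive flow(d,i) via R1 from flow(d,b), flow(b,i)
round 3: derive flow(f,h) via R1 from flow(f,b), flow(b,h)
round 3: derive flow(f,i) via R1 from flow(f,b), flow(b,i)

no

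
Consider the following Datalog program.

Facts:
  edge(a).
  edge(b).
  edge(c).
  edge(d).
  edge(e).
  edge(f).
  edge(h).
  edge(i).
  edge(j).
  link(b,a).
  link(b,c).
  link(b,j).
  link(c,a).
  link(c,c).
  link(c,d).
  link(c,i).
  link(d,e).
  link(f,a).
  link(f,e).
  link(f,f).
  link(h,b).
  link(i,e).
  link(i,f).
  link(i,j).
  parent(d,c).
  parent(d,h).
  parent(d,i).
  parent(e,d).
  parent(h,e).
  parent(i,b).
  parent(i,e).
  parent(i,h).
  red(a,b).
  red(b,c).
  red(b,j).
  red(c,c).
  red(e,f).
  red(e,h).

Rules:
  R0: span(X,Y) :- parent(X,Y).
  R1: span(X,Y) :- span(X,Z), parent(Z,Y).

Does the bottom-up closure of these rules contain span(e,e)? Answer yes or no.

round 1: derive span(d,c) via R0 from parent(d,c)
round 1: derive span(d,h) via R0 from parent(d,h)
round 1: derive span(d,i) via R0 from parent(d,i)
round 1: derive span(e,d) via R0 from parent(e,d)
round 1: derive span(h,e) via R0 from parent(h,e)
round 1: derive span(i,b) via R0 from parent(i,b)
round 1: derive span(i,e) via R0 from parent(i,e)
round 1: derive span(i,h) via R0 from parent(i,h)
round 2: derive span(d,b) via R1 from span(d,i), parent(i,b)
round 2: derive span(d,e) via R1 from span(d,h), parent(h,e)
round 2: derive span(e,c) via R1 from span(e,d), parent(d,c)
round 2: derive span(e,h) via R1 from span(e,d), parent(d,h)
round 2: derive span(e,i) via R1 from span(e,d), parent(d,i)
round 2: derive span(h,d) via R1 from span(h,e), parent(e,d)
round 2: derive span(i,d) via R1 from span(i,e), parent(e,d)
round 3: derive span(d,d) via R1 from span(d,e), parent(e,d)
round 3: derive span(e,b) via R1 from span(e,i), parent(i,b)
round 3: derive span(e,e) via R1 from span(e,h), parent(h,e)
round 3: derive span(h,c) via R1 from span(h,d), parent(d,c)
round 3: derive span(h,h) via R1 from span(h,d), parent(d,h)
round 3: derive span(h,i) via R1 from span(h,d), parent(d,i)
round 3: derive span(i,c) via R1 from span(i,d), parent(d,c)
round 3: derive span(i,i) via R1 from span(i,d), parent(d,i)
round 4: derive span(h,b) via R1 from span(h,i), parent(i,b)

yes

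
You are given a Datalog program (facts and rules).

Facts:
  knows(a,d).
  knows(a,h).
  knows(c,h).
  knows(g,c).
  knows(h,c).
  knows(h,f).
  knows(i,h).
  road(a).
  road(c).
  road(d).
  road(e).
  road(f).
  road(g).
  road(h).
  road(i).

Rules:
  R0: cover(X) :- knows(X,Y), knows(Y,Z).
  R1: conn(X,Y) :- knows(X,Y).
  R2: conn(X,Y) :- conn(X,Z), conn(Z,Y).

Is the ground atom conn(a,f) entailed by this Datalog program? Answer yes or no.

yes

round 1: derive conn(a,d) via R1 from knows(a,d)
round 1: derive conn(a,h) via R1 from knows(a,h)
round 1: derive conn(c,h) via R1 from knows(c,h)
round 1: derive conn(g,c) via R1 from knows(g,c)
round 1: derive conn(h,c) via R1 from knows(h,c)
round 1: derive conn(h,f) via R1 from knows(h,f)
round 1: derive conn(i,h) via R1 from knows(i,h)
round 2: derive conn(a,c) via R2 from conn(a,h), conn(h,c)
round 2: derive conn(a,f) via R2 from conn(a,h), conn(h,f)
round 2: derive conn(c,c) via R2 from conn(c,h), conn(h,c)
round 2: derive conn(c,f) via R2 from conn(c,h), conn(h,f)
round 2: derive conn(g,h) via R2 from conn(g,c), conn(c,h)
round 2: derive conn(h,h) via R2 from conn(h,c), conn(c,h)
round 2: derive conn(i,c) via R2 from conn(i,h), conn(h,c)
round 2: derive conn(i,f) via R2 from conn(i,h), conn(h,f)
round 3: derive conn(g,f) via R2 from conn(g,c), conn(c,f)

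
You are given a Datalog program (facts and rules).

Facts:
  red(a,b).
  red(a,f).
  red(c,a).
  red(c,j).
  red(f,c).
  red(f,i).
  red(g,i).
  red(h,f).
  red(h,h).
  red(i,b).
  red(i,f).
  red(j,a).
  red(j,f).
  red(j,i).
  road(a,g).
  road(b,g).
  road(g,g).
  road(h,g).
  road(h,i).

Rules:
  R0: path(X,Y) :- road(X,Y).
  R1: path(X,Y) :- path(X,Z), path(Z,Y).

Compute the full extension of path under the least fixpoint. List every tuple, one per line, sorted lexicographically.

path(a,g)
path(b,g)
path(g,g)
path(h,g)
path(h,i)

round 1: derive path(a,g) via R0 from road(a,g)
round 1: derive path(b,g) via R0 from road(b,g)
round 1: derive path(g,g) via R0 from road(g,g)
round 1: derive path(h,g) via R0 from road(h,g)
round 1: derive path(h,i) via R0 from road(h,i)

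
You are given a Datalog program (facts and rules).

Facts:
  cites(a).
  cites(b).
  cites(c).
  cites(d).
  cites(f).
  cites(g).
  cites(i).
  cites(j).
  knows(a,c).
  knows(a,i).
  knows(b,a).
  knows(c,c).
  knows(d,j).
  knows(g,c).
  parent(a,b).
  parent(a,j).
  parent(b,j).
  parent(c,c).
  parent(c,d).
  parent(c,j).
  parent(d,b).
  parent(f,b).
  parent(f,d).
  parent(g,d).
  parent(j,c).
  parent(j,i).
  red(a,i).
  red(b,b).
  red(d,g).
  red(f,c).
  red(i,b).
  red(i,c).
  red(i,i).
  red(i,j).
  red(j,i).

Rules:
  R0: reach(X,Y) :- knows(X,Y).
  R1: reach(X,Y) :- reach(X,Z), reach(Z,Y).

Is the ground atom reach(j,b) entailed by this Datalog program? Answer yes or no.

round 1: derive reach(a,c) via R0 from knows(a,c)
round 1: derive reach(a,i) via R0 from knows(a,i)
round 1: derive reach(b,a) via R0 from knows(b,a)
round 1: derive reach(c,c) via R0 from knows(c,c)
round 1: derive reach(d,j) via R0 from knows(d,j)
round 1: derive reach(g,c) via R0 from knows(g,c)
round 2: derive reach(b,c) via R1 from reach(b,a), reach(a,c)
round 2: derive reach(b,i) via R1 from reach(b,a), reach(a,i)

no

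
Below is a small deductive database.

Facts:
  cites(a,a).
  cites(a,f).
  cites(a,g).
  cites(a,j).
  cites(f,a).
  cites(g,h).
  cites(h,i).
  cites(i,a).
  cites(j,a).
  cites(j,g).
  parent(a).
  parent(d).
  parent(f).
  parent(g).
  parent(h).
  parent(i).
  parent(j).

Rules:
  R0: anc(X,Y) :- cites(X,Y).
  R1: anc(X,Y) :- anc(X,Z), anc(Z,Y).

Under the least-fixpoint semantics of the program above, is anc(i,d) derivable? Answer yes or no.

round 1: derive anc(a,a) via R0 from cites(a,a)
round 1: derive anc(a,f) via R0 from cites(a,f)
round 1: derive anc(a,g) via R0 from cites(a,g)
round 1: derive anc(a,j) via R0 from cites(a,j)
round 1: derive anc(f,a) via R0 from cites(f,a)
round 1: derive anc(g,h) via R0 from cites(g,h)
round 1: derive anc(h,i) via R0 from cites(h,i)
round 1: derive anc(i,a) via R0 from cites(i,a)
round 1: derive anc(j,a) via R0 from cites(j,a)
round 1: derive anc(j,g) via R0 from cites(j,g)
round 2: derive anc(a,h) via R1 from anc(a,g), anc(g,h)
round 2: derive anc(f,f) via R1 from anc(f,a), anc(a,f)
round 2: derive anc(f,g) via R1 from anc(f,a), anc(a,g)
round 2: derive anc(f,j) via R1 from anc(f,a), anc(a,j)
round 2: derive anc(g,i) via R1 from anc(g,h), anc(h,i)
round 2: derive anc(h,a) via R1 from anc(h,i), anc(i,a)
round 2: derive anc(i,f) via R1 from anc(i,a), anc(a,f)
round 2: derive anc(i,g) via R1 from anc(i,a), anc(a,g)
round 2: derive anc(i,j) via R1 from anc(i,a), anc(a,j)
round 2: derive anc(j,f) via R1 from anc(j,a), anc(a,f)
round 2: derive anc(j,h) via R1 from anc(j,g), anc(g,h)
round 2: derive anc(j,j) via R1 from anc(j,a), anc(a,j)
round 3: derive anc(a,i) via R1 from anc(a,g), anc(g,i)
round 3: derive anc(f,h) via R1 from anc(f,a), anc(a,h)
round 3: derive anc(f,i) via R1 from anc(f,g), anc(g,i)
round 3: derive anc(g,a) via R1 from anc(g,h), anc(h,a)
round 3: derive anc(g,f) via R1 from anc(g,i), anc(i,f)
round 3: derive anc(g,g) via R1 from anc(g,i), anc(i,g)
round 3: derive anc(g,j) via R1 from anc(g,i), anc(i,j)
round 3: derive anc(h,f) via R1 from anc(h,a), anc(a,f)
round 3: derive anc(h,g) via R1 from anc(h,a), anc(a,g)
round 3: derive anc(h,h) via R1 from anc(h,a), anc(a,h)
round 3: derive anc(h,j) via R1 from anc(h,a), anc(a,j)
round 3: derive anc(i,h) via R1 from anc(i,a), anc(a,h)
round 3: derive anc(i,i) via R1 from anc(i,g), anc(g,i)
round 3: derive anc(j,i) via R1 from anc(j,g), anc(g,i)

no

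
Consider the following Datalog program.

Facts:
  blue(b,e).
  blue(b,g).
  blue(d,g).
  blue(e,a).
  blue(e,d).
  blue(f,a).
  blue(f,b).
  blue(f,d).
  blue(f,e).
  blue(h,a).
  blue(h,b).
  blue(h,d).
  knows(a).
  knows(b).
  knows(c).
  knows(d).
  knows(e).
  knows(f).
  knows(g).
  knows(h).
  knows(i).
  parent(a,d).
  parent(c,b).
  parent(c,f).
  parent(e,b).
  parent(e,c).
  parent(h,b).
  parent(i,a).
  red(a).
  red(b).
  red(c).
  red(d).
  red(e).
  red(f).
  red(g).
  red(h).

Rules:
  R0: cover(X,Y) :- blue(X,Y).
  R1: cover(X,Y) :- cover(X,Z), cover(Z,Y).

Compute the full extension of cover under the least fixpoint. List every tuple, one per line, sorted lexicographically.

round 1: derive cover(b,e) via R0 from blue(b,e)
round 1: derive cover(b,g) via R0 from blue(b,g)
round 1: derive cover(d,g) via R0 from blue(d,g)
round 1: derive cover(e,a) via R0 from blue(e,a)
round 1: derive cover(e,d) via R0 from blue(e,d)
round 1: derive cover(f,a) via R0 from blue(f,a)
round 1: derive cover(f,b) via R0 from blue(f,b)
round 1: derive cover(f,d) via R0 from blue(f,d)
round 1: derive cover(f,e) via R0 from blue(f,e)
round 1: derive cover(h,a) via R0 from blue(h,a)
round 1: derive cover(h,b) via R0 from blue(h,b)
round 1: derive cover(h,d) via R0 from blue(h,d)
round 2: derive cover(b,a) via R1 from cover(b,e), cover(e,a)
round 2: derive cover(b,d) via R1 from cover(b,e), cover(e,d)
round 2: derive cover(e,g) via R1 from cover(e,d), cover(d,g)
round 2: derive cover(f,g) via R1 from cover(f,b), cover(b,g)
round 2: derive cover(h,e) via R1 from cover(h,b), cover(b,e)
round 2: derive cover(h,g) via R1 from cover(h,b), cover(b,g)

cover(b,a)
cover(b,d)
cover(b,e)
cover(b,g)
cover(d,g)
cover(e,a)
cover(e,d)
cover(e,g)
cover(f,a)
cover(f,b)
cover(f,d)
cover(f,e)
cover(f,g)
cover(h,a)
cover(h,b)
cover(h,d)
cover(h,e)
cover(h,g)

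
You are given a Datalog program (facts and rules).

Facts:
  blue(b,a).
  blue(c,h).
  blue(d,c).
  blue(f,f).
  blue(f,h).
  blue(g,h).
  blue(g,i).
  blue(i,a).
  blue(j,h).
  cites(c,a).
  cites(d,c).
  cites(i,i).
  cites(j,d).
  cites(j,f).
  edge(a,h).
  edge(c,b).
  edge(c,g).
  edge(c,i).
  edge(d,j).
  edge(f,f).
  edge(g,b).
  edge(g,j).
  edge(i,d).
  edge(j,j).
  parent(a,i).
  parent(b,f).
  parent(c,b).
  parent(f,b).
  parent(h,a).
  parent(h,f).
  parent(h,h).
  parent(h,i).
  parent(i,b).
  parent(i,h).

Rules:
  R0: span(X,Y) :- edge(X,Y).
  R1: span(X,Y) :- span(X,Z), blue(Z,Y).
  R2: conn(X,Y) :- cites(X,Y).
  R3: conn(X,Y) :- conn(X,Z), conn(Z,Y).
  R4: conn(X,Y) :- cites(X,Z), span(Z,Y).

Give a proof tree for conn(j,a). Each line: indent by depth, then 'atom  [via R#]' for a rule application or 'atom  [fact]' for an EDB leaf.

conn(j,a)  [via R3]
  conn(j,c)  [via R3]
    conn(j,d)  [via R2]
      cites(j,d)  [fact]
    conn(d,c)  [via R2]
      cites(d,c)  [fact]
  conn(c,a)  [via R2]
    cites(c,a)  [fact]

round 1: derive span(a,h) via R0 from edge(a,h)
round 1: derive span(c,b) via R0 from edge(c,b)
round 1: derive span(c,g) via R0 from edge(c,g)
round 1: derive span(c,i) via R0 from edge(c,i)
round 1: derive span(d,j) via R0 from edge(d,j)
round 1: derive span(f,f) via R0 from edge(f,f)
round 1: derive span(g,b) via R0 from edge(g,b)
round 1: derive span(g,j) via R0 from edge(g,j)
round 1: derive span(i,d) via R0 from edge(i,d)
round 1: derive span(j,j) via R0 from edge(j,j)
round 1: derive conn(c,a) via R2 from cites(c,a)
round 1: derive conn(d,c) via R2 from cites(d,c)
round 1: derive conn(i,i) via R2 from cites(i,i)
round 1: derive conn(j,d) via R2 from cites(j,d)
round 1: derive conn(j,f) via R2 from cites(j,f)
round 2: derive span(c,a) via R1 from span(c,b), blue(b,a)
round 2: derive span(c,h) via R1 from span(c,g), blue(g,h)
round 2: derive span(d,h) via R1 from span(d,j), blue(j,h)
round 2: derive span(f,h) via R1 from span(f,f), blue(f,h)
round 2: derive span(g,a) via R1 from span(g,b), blue(b,a)
round 2: derive span(g,h) via R1 from span(g,j), blue(j,h)
round 2: derive span(i,c) via R1 from span(i,d), blue(d,c)
round 2: derive span(j,h) via R1 from span(j,j), blue(j,h)
round 2: derive conn(d,a) via R3 from conn(d,c), conn(c,a)
round 2: derive conn(j,c) via R3 from conn(j,d), conn(d,c)
round 2: derive conn(c,h) via R4 from cites(c,a), span(a,h)
round 2: derive conn(d,b) via R4 from cites(d,c), span(c,b)
round 2: derive conn(d,g) via R4 from cites(d,c), span(c,g)
round 2: derive conn(d,i) via R4 from cites(d,c), span(c,i)
round 2: derive conn(i,d) via R4 from cites(i,i), span(i,d)
round 2: derive conn(j,j) via R4 from cites(j,d), span(d,j)
round 3: derive span(i,h) via R1 from span(i,c), blue(c,h)
round 3: derive conn(d,d) via R3 from conn(d,i), conn(i,d)
round 3: derive conn(d,h) via R3 from conn(d,c), conn(c,h)
round 3: derive conn(i,a) via R3 from conn(i,d), conn(d,a)
round 3: derive conn(i,b) via R3 from conn(i,d), conn(d,b)
round 3: derive conn(i,c) via R3 from conn(i,d), conn(d,c)
round 3: derive conn(i,g) via R3 from conn(i,d), conn(d,g)
round 3: derive conn(j,a) via R3 from conn(j,c), conn(c,a)
round 3: derive conn(j,b) via R3 from conn(j,d), conn(d,b)
round 3: derive conn(j,g) via R3 from conn(j,d), conn(d,g)
round 3: derive conn(j,h) via R3 from conn(j,c), conn(c,h)
round 3: derive conn(j,i) via R3 from conn(j,d), conn(d,i)
round 4: derive conn(i,h) via R3 from conn(i,c), conn(c,h)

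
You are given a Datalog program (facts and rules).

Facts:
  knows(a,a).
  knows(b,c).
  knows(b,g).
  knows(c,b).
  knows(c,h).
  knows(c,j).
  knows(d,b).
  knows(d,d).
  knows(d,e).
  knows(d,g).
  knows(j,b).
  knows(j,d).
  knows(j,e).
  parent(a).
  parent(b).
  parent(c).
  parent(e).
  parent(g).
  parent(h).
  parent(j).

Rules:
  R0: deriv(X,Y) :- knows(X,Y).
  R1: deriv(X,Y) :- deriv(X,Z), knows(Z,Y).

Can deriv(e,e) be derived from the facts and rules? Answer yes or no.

no

round 1: derive deriv(a,a) via R0 from knows(a,a)
round 1: derive deriv(b,c) via R0 from knows(b,c)
round 1: derive deriv(b,g) via R0 from knows(b,g)
round 1: derive deriv(c,b) via R0 from knows(c,b)
round 1: derive deriv(c,h) via R0 from knows(c,h)
round 1: derive deriv(c,j) via R0 from knows(c,j)
round 1: derive deriv(d,b) via R0 from knows(d,b)
round 1: derive deriv(d,d) via R0 from knows(d,d)
round 1: derive deriv(d,e) via R0 from knows(d,e)
round 1: derive deriv(d,g) via R0 from knows(d,g)
round 1: derive deriv(j,b) via R0 from knows(j,b)
round 1: derive deriv(j,d) via R0 from knows(j,d)
round 1: derive deriv(j,e) via R0 from knows(j,e)
round 2: derive deriv(b,b) via R1 from deriv(b,c), knows(c,b)
round 2: derive deriv(b,h) via R1 from deriv(b,c), knows(c,h)
round 2: derive deriv(b,j) via R1 from deriv(b,c), knows(c,j)
round 2: derive deriv(c,c) via R1 from deriv(c,b), knows(b,c)
round 2: derive deriv(c,d) via R1 from deriv(c,j), knows(j,d)
round 2: derive deriv(c,e) via R1 from deriv(c,j), knows(j,e)
round 2: derive deriv(c,g) via R1 from deriv(c,b), knows(b,g)
round 2: derive deriv(d,c) via R1 from deriv(d,b), knows(b,c)
round 2: derive deriv(j,c) via R1 from deriv(j,b), knows(b,c)
round 2: derive deriv(j,g) via R1 from deriv(j,b), knows(b,g)
round 3: derive deriv(b,d) via R1 from deriv(b,j), knows(j,d)
round 3: derive deriv(b,e) via R1 from deriv(b,j), knows(j,e)
round 3: derive deriv(d,h) via R1 from deriv(d,c), knows(c,h)
round 3: derive deriv(d,j) via R1 from deriv(d,c), knows(c,j)
round 3: derive deriv(j,h) via R1 from deriv(j,c), knows(c,h)
round 3: derive deriv(j,j) via R1 from deriv(j,c), knows(c,j)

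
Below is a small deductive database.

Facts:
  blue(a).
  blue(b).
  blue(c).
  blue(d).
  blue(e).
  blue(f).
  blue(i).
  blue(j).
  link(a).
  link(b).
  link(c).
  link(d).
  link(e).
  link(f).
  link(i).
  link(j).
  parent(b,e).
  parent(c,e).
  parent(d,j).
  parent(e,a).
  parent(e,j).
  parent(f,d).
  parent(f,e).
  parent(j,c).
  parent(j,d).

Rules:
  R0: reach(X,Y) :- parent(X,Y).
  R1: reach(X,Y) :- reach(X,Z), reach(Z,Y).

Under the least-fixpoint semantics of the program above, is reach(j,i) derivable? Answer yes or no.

round 1: derive reach(b,e) via R0 from parent(b,e)
round 1: derive reach(c,e) via R0 from parent(c,e)
round 1: derive reach(d,j) via R0 from parent(d,j)
round 1: derive reach(e,a) via R0 from parent(e,a)
round 1: derive reach(e,j) via R0 from parent(e,j)
round 1: derive reach(f,d) via R0 from parent(f,d)
round 1: derive reach(f,e) via R0 from parent(f,e)
round 1: derive reach(j,c) via R0 from parent(j,c)
round 1: derive reach(j,d) via R0 from parent(j,d)
round 2: derive reach(b,a) via R1 from reach(b,e), reach(e,a)
round 2: derive reach(b,j) via R1 from reach(b,e), reach(e,j)
round 2: derive reach(c,a) via R1 from reach(c,e), reach(e,a)
round 2: derive reach(c,j) via R1 from reach(c,e), reach(e,j)
round 2: derive reach(d,c) via R1 from reach(d,j), reach(j,c)
round 2: derive reach(d,d) via R1 from reach(d,j), reach(j,d)
round 2: derive reach(e,c) via R1 from reach(e,j), reach(j,c)
round 2: derive reach(e,d) via R1 from reach(e,j), reach(j,d)
round 2: derive reach(f,a) via R1 from reach(f,e), reach(e,a)
round 2: derive reach(f,j) via R1 from reach(f,d), reach(d,j)
round 2: derive reach(j,e) via R1 from reach(j,c), reach(c,e)
round 2: derive reach(j,j) via R1 from reach(j,d), reach(d,j)
round 3: derive reach(b,c) via R1 from reach(b,e), reach(e,c)
round 3: derive reach(b,d) via R1 from reach(b,e), reach(e,d)
round 3: derive reach(c,c) via R1 from reach(c,e), reach(e,c)
round 3: derive reach(c,d) via R1 from reach(c,e), reach(e,d)
round 3: derive reach(d,a) via R1 from reach(d,c), reach(c,a)
round 3: derive reach(d,e) via R1 from reach(d,c), reach(c,e)
round 3: derive reach(e,e) via R1 from reach(e,c), reach(c,e)
round 3: derive reach(f,c) via R1 from reach(f,d), reach(d,c)
round 3: derive reach(j,a) via R1 from reach(j,c), reach(c,a)

no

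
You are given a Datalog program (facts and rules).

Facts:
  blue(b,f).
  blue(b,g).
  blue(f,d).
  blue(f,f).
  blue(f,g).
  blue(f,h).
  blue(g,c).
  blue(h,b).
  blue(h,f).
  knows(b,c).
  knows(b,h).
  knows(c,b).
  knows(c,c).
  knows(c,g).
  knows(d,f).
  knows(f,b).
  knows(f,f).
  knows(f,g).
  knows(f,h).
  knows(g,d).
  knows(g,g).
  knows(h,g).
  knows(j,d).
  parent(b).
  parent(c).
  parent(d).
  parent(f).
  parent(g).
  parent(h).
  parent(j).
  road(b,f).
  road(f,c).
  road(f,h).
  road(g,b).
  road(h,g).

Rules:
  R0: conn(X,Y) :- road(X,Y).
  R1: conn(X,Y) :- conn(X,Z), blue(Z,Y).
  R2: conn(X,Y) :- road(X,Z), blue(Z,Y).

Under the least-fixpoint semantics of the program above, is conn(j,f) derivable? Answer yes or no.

round 1: derive conn(b,f) via R0 from road(b,f)
round 1: derive conn(f,c) via R0 from road(f,c)
round 1: derive conn(f,h) via R0 from road(f,h)
round 1: derive conn(g,b) via R0 from road(g,b)
round 1: derive conn(h,g) via R0 from road(h,g)
round 1: derive conn(b,d) via R2 from road(b,f), blue(f,d)
round 1: derive conn(b,g) via R2 from road(b,f), blue(f,g)
round 1: derive conn(b,h) via R2 from road(b,f), blue(f,h)
round 1: derive conn(f,b) via R2 from road(f,h), blue(h,b)
round 1: derive conn(f,f) via R2 from road(f,h), blue(h,f)
round 1: derive conn(g,f) via R2 from road(g,b), blue(b,f)
round 1: derive conn(g,g) via R2 from road(g,b), blue(b,g)
round 1: derive conn(h,c) via R2 from road(h,g), blue(g,c)
round 2: derive conn(b,b) via R1 from conn(b,h), blue(h,b)
round 2: derive conn(b,c) via R1 from conn(b,g), blue(g,c)
round 2: derive conn(f,d) via R1 from conn(f,f), blue(f,d)
round 2: derive conn(f,g) via R1 from conn(f,b), blue(b,g)
round 2: derive conn(g,c) via R1 from conn(g,g), blue(g,c)
round 2: derive conn(g,d) via R1 from conn(g,f), blue(f,d)
round 2: derive conn(g,h) via R1 from conn(g,f), blue(f,h)

no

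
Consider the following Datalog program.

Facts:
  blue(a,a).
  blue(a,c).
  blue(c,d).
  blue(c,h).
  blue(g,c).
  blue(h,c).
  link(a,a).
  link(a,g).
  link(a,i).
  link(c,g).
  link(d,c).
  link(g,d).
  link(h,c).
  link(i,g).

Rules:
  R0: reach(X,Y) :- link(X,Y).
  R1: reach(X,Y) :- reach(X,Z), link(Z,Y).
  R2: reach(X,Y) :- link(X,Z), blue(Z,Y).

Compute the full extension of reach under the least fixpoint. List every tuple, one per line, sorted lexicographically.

round 1: derive reach(a,a) via R0 from link(a,a)
round 1: derive reach(a,g) via R0 from link(a,g)
round 1: derive reach(a,i) via R0 from link(a,i)
round 1: derive reach(c,g) via R0 from link(c,g)
round 1: derive reach(d,c) via R0 from link(d,c)
round 1: derive reach(g,d) via R0 from link(g,d)
round 1: derive reach(h,c) via R0 from link(h,c)
round 1: derive reach(i,g) via R0 from link(i,g)
round 1: derive reach(a,c) via R2 from link(a,a), blue(a,c)
round 1: derive reach(c,c) via R2 from link(c,g), blue(g,c)
round 1: derive reach(d,d) via R2 from link(d,c), blue(c,d)
round 1: derive reach(d,h) via R2 from link(d,c), blue(c,h)
round 1: derive reach(h,d) via R2 from link(h,c), blue(c,d)
round 1: derive reach(h,h) via R2 from link(h,c), blue(c,h)
round 1: derive reach(i,c) via R2 from link(i,g), blue(g,c)
round 2: derive reach(a,d) via R1 from reach(a,g), link(g,d)
round 2: derive reach(c,d) via R1 from reach(c,g), link(g,d)
round 2: derive reach(d,g) via R1 from reach(d,c), link(c,g)
round 2: derive reach(g,c) via R1 from reach(g,d), link(d,c)
round 2: derive reach(h,g) via R1 from reach(h,c), link(c,g)
round 2: derive reach(i,d) via R1 from reach(i,g), link(g,d)
round 3: derive reach(g,g) via R1 from reach(g,c), link(c,g)

reach(a,a)
reach(a,c)
reach(a,d)
reach(a,g)
reach(a,i)
reach(c,c)
reach(c,d)
reach(c,g)
reach(d,c)
reach(d,d)
reach(d,g)
reach(d,h)
reach(g,c)
reach(g,d)
reach(g,g)
reach(h,c)
reach(h,d)
reach(h,g)
reach(h,h)
reach(i,c)
reach(i,d)
reach(i,g)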